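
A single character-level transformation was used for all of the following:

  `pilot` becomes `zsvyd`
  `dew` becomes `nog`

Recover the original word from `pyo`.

foe

Compare letters: p→z is +10, i→s is +10, l→v is +10 — a constant shift. Each letter is shifted forward by 10 in the alphabet (a Caesar shift of +10).
Reversing it on pyo: p−10=f, y−10=o, o−10=e.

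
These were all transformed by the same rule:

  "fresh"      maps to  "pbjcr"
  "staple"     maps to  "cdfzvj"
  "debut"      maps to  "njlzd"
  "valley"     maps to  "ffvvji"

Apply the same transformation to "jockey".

The shift depends on letter class: consonant f→p is +10, but vowel e→j is +5. Vowels shift forward by 5 and consonants shift forward by 10.
For jockey: j(cons)+10=t, o(vowel)+5=t, c(cons)+10=m, k(cons)+10=u, e(vowel)+5=j, y(cons)+10=i.

ttmuji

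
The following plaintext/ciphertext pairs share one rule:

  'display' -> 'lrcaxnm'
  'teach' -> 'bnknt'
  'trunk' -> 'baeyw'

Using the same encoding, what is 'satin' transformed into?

In display: d→l is +8, i→r is +9, s→c is +10, p→a is +11 — the shift increases by 1 each position. Letter i (0-indexed) is shifted by i+8, so successive shifts are 8, 9, 10, ….
Applying it to satin: s+8=a, a+9=j, t+10=d, i+11=t, n+12=z.

ajdtz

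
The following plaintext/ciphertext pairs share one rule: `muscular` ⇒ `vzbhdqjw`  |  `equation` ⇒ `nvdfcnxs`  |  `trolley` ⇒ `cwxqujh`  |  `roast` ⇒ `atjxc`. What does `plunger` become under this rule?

Shifts by position in muscular: pos 0: m→v (+9), pos 1: u→z (+5), pos 2: s→b (+9), pos 3: c→h (+5) — repeating every 2. It's a Vigenère-style cipher with numeric key [9,5]: position i shifts by key[i mod 2].
For plunger: p+9=y, l+5=q, u+9=d, n+5=s, g+9=p, e+5=j, r+9=a.

yqdspja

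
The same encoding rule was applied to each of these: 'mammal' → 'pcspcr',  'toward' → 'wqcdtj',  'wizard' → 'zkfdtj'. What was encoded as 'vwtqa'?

Shifts by position in mammal: pos 0: m→p (+3), pos 1: a→c (+2), pos 2: m→s (+6), pos 3: m→p (+3), pos 4: a→c (+2), pos 5: l→r (+6) — repeating every 3. A repeating key of period 3 is used — shifts +3, +2, +6 over and over.
Decoding vwtqa: v−3=s, w−2=u, t−6=n, q−3=n, a−2=y.

sunny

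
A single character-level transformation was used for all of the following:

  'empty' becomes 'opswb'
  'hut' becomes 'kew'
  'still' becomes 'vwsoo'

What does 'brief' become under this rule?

Two shifts are in play — +10 for a/e/i/o/u, +3 for every other letter.
For brief: b(cons)+3=e, r(cons)+3=u, i(vowel)+10=s, e(vowel)+10=o, f(cons)+3=i.

eusoi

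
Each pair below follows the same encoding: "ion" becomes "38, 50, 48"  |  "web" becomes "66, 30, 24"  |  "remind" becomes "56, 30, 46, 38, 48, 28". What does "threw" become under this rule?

60, 36, 56, 30, 66

i(#9)→38 and o(#15)→50: differences scale by 2, so n = 2·pos + 20. The formula is n = 2×(alphabet index, a=1) + 20.
For threw: t=20→60, h=8→36, r=18→56, e=5→30, w=23→66.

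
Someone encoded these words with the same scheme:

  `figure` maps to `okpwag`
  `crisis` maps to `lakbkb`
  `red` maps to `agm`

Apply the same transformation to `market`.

vcatgc

The shift depends on letter class: consonant f→o is +9, but vowel i→k is +2. Vowels shift forward by 2 and consonants shift forward by 9.
On market: m(cons)+9=v, a(vowel)+2=c, r(cons)+9=a, k(cons)+9=t, e(vowel)+2=g, t(cons)+9=c.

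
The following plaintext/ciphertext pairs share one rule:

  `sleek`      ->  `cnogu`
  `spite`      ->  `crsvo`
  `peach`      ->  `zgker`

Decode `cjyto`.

shore

The shifts repeat in a cycle of length 2: positions 0,1,… shift by +10, +2, then the pattern repeats.
Undoing it on cjyto: c−10=s, j−2=h, y−10=o, t−2=r, o−10=e.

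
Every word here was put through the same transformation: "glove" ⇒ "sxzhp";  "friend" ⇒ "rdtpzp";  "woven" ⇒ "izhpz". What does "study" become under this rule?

The shift depends on letter class: consonant g→s is +12, but vowel o→z is +11. Two shifts are in play — +11 for a/e/i/o/u, +12 for every other letter.
On study: s(cons)+12=e, t(cons)+12=f, u(vowel)+11=f, d(cons)+12=p, y(cons)+12=k.

effpk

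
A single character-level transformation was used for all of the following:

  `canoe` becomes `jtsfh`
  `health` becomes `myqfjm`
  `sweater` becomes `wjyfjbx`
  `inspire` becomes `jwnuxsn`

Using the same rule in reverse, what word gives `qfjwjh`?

cereal

The output letters match the input read backwards, each shifted +5: canoe reversed is eonac. Read the word backwards and shift each letter +5.
Decoding qfjwjh: shift back: q−5=l, f−5=a, j−5=e, w−5=r, j−5=e, h−5=c → laerec; then reverse → cereal.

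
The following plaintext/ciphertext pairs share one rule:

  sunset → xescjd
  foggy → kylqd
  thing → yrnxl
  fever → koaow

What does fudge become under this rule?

Shifts by position in sunset: pos 0: s→x (+5), pos 1: u→e (+10), pos 2: n→s (+5), pos 3: s→c (+10) — repeating every 2. A repeating key of period 2 is used — shifts +5, +10 over and over.
For fudge: f+5=k, u+10=e, d+5=i, g+10=q, e+5=j.

keiqj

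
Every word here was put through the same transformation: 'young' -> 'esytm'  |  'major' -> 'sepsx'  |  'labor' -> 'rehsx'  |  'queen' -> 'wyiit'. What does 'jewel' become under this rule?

picir

The shift depends on letter class: consonant y→e is +6, but vowel o→s is +4. The rule splits by letter class: vowels +4, consonants +6.
On jewel: j(cons)+6=p, e(vowel)+4=i, w(cons)+6=c, e(vowel)+4=i, l(cons)+6=r.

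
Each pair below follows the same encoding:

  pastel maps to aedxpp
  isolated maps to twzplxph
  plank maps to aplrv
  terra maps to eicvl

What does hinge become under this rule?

smykp

A repeating key of period 2 is used — shifts +11, +4 over and over.
Applying it to hinge: h+11=s, i+4=m, n+11=y, g+4=k, e+11=p.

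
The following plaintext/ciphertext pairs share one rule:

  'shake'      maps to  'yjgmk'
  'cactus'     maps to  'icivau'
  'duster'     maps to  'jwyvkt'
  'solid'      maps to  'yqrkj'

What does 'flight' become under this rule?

A repeating key of period 2 is used — shifts +6, +2 over and over.
For flight: f+6=l, l+2=n, i+6=o, g+2=i, h+6=n, t+2=v.

lnoinv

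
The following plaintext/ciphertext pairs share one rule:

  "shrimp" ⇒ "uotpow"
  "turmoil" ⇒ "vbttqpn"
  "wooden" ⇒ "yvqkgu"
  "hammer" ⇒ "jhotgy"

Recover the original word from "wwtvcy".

Shifts by position in shrimp: pos 0: s→u (+2), pos 1: h→o (+7), pos 2: r→t (+2), pos 3: i→p (+7) — repeating every 2. The shifts repeat in a cycle of length 2: positions 0,1,… shift by +2, +7, then the pattern repeats.
Reversing it on wwtvcy: w−2=u, w−7=p, t−2=r, v−7=o, c−2=a, y−7=r.

uproar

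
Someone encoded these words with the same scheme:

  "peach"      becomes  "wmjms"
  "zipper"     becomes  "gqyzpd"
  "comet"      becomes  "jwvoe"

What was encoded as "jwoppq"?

In peach: p→w is +7, e→m is +8, a→j is +9, c→m is +10 — the shift increases by 1 each position. Letter i (0-indexed) is shifted by i+7, so successive shifts are 7, 8, 9, ….
Decoding jwoppq: j−7=c, w−8=o, o−9=f, p−10=f, p−11=e, q−12=e.

coffee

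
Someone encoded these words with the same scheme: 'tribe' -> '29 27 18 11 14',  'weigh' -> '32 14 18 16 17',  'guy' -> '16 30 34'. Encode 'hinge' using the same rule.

t is letter #20 and maps to 29: an offset of 9. The number is (letter's place in the alphabet, a=1) + 9.
For hinge: h=8→17, i=9→18, n=14→23, g=7→16, e=5→14.

17 18 23 16 14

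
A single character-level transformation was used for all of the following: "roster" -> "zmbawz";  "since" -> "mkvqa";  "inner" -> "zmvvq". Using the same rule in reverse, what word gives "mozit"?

The output letters match the input read backwards, each shifted +8: roster reversed is retsor. The word is reversed, then every letter is shifted forward by 8.
Decoding mozit: shift back: m−8=e, o−8=g, z−8=r, i−8=a, t−8=l → egral; then reverse → large.

large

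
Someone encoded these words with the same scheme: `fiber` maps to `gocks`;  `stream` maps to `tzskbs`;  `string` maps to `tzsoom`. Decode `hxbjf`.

grade

Shifts by position in fiber: pos 0: f→g (+1), pos 1: i→o (+6), pos 2: b→c (+1), pos 3: e→k (+6) — repeating every 2. A repeating key of period 2 is used — shifts +1, +6 over and over.
Decoding hxbjf: h−1=g, x−6=r, b−1=a, j−6=d, f−1=e.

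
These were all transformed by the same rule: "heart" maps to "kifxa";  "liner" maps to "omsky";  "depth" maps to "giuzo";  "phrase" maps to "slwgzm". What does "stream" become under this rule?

vxwkhu

In heart: h→k is +3, e→i is +4, a→f is +5, r→x is +6 — the shift increases by 1 each position. The shift increases by 1 at each position, starting from +3: 3, 4, 5, ….
For stream: s+3=v, t+4=x, r+5=w, e+6=k, a+7=h, m+8=u.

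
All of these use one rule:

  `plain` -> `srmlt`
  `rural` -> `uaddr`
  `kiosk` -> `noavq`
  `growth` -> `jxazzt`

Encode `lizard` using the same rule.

ooldxp

Shifts by position in plain: pos 0: p→s (+3), pos 1: l→r (+6), pos 2: a→m (+12), pos 3: i→l (+3), pos 4: n→t (+6) — repeating every 3. A repeating key of period 3 is used — shifts +3, +6, +12 over and over.
For lizard: l+3=o, i+6=o, z+12=l, a+3=d, r+6=x, d+12=p.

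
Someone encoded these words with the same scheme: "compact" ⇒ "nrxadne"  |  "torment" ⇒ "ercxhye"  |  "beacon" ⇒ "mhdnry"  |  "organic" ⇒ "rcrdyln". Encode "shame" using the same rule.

Vowels shift forward by 3 and consonants shift forward by 11.
For shame: s(cons)+11=d, h(cons)+11=s, a(vowel)+3=d, m(cons)+11=x, e(vowel)+3=h.

dsdxh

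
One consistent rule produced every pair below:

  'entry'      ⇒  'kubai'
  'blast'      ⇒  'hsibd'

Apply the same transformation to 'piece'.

Letter i (0-indexed) is shifted by i+6, so successive shifts are 6, 7, 8, ….
For piece: p+6=v, i+7=p, e+8=m, c+9=l, e+10=o.

vpmlo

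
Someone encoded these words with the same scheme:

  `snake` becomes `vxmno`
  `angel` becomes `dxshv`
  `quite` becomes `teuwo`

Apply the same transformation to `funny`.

Shifts by position in snake: pos 0: s→v (+3), pos 1: n→x (+10), pos 2: a→m (+12), pos 3: k→n (+3), pos 4: e→o (+10) — repeating every 3. The shifts repeat in a cycle of length 3: positions 0,1,… shift by +3, +10, +12, then the pattern repeats.
On funny: f+3=i, u+10=e, n+12=z, n+3=q, y+10=i.

iezqi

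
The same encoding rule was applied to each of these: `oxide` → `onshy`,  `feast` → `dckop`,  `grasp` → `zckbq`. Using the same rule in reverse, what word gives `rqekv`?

The output letters match the input read backwards, each shifted +10: oxide reversed is edixo. Read the word backwards and shift each letter +10.
Decoding rqekv: shift back: r−10=h, q−10=g, e−10=u, k−10=a, v−10=l → hgual; then reverse → laugh.

laugh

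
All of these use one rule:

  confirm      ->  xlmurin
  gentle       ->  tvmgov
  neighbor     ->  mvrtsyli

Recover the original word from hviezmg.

servant

Each pair mirrors across the alphabet (c↔x, o↔l, n↔m): positions sum to 25. This is the alphabet-reversal cipher (Atbash): a becomes z, b becomes y, etc.
Undoing it on hviezmg: h↔s, v↔e, i↔r, e↔v, z↔a, m↔n, g↔t.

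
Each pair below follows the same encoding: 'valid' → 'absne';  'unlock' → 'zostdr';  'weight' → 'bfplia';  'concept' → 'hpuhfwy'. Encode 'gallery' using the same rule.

lbsqfyd

It's a Vigenère-style cipher with numeric key [5,1,7]: position i shifts by key[i mod 3].
For gallery: g+5=l, a+1=b, l+7=s, l+5=q, e+1=f, r+7=y, y+5=d.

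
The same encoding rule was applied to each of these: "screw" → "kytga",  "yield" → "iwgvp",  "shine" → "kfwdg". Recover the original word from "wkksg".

issue

s(18)→k(10) and c(2)→y(24) fit y≡17x+16 (mod 26); the inverse of 17 mod 26 is 23. This is an affine cipher: with a=0,…,z=25, each position x becomes (17x+16) mod 26.
Undoing it on wkksg: w(22)→23·(22−16)≡8=i; k(10)→23·(10−16)≡18=s; k(10)→23·(10−16)≡18=s; s(18)→23·(18−16)≡20=u; g(6)→23·(6−16)≡4=e (all mod 26).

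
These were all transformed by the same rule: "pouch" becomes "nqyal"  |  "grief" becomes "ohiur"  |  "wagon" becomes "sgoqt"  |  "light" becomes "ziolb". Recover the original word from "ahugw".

cream

p(15)→n(13) and o(14)→q(16) fit y≡23x+6 (mod 26); the inverse of 23 mod 26 is 17. This is an affine cipher: with a=0,…,z=25, each position x becomes (23x+6) mod 26.
Decoding ahugw: a(0)→17·(0−6)≡2=c; h(7)→17·(7−6)≡17=r; u(20)→17·(20−6)≡4=e; g(6)→17·(6−6)≡0=a; w(22)→17·(22−6)≡12=m (all mod 26).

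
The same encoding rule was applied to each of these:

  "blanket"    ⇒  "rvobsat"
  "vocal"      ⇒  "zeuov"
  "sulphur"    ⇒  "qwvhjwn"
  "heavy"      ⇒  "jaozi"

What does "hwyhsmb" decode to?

b(1)→r(17) and l(11)→v(21) fit y≡3x+14 (mod 26); the inverse of 3 mod 26 is 9. This is an affine cipher: with a=0,…,z=25, each position x becomes (3x+14) mod 26.
Undoing it on hwyhsmb: h(7)→9·(7−14)≡15=p; w(22)→9·(22−14)≡20=u; y(24)→9·(24−14)≡12=m; h(7)→9·(7−14)≡15=p; s(18)→9·(18−14)≡10=k; m(12)→9·(12−14)≡8=i; b(1)→9·(1−14)≡13=n (all mod 26).

pumpkin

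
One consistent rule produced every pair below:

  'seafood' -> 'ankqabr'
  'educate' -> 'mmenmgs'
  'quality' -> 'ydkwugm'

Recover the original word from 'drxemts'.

vintage

In seafood: s→a is +8, e→n is +9, a→k is +10, f→q is +11 — the shift increases by 1 each position. The shift increases by 1 at each position, starting from +8: 8, 9, 10, ….
Reversing it on drxemts: d−8=v, r−9=i, x−10=n, e−11=t, m−12=a, t−13=g, s−14=e.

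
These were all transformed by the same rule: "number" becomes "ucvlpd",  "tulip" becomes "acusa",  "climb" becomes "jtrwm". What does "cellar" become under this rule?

jmuvld

In number: n→u is +7, u→c is +8, m→v is +9, b→l is +10 — the shift increases by 1 each position. Each letter shifts forward by (position + 7), i.e. 7, 8, 9, … — the shift grows by one for each successive letter.
On cellar: c+7=j, e+8=m, l+9=u, l+10=v, a+11=l, r+12=d.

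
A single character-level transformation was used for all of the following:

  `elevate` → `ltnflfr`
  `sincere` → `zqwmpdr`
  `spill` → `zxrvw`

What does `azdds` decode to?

The shift increases by 1 at each position, starting from +7: 7, 8, 9, ….
Undoing it on azdds: a−7=t, z−8=r, d−9=u, d−10=t, s−11=h.

truth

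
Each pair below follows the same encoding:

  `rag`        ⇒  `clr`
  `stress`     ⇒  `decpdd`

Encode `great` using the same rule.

rcple

Compare letters: r→c is +11, a→l is +11, g→r is +11 — a constant shift. Each letter is shifted forward by 11 in the alphabet (a Caesar shift of +11).
For great: g+11=r, r+11=c, e+11=p, a+11=l, t+11=e.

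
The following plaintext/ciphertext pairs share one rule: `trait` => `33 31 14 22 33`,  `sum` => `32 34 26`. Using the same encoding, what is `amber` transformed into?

t is letter #20 and maps to 33: an offset of 13. Each letter is replaced by its alphabet position (a=1..z=26) + 13.
Applying it to amber: a=1→14, m=13→26, b=2→15, e=5→18, r=18→31.

14 26 15 18 31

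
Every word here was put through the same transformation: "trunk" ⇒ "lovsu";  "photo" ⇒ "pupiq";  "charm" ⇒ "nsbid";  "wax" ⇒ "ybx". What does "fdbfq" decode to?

The output letters match the input read backwards, each shifted +1: trunk reversed is knurt. Two steps: reverse the string, then apply a Caesar shift of +1.
Reversing it on fdbfq: shift back: f−1=e, d−1=c, b−1=a, f−1=e, q−1=p → ecaep; then reverse → peace.

peace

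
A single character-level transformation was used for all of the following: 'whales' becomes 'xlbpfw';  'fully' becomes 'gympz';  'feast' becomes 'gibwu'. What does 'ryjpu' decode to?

Shifts by position in whales: pos 0: w→x (+1), pos 1: h→l (+4), pos 2: a→b (+1), pos 3: l→p (+4) — repeating every 2. The shifts repeat in a cycle of length 2: positions 0,1,… shift by +1, +4, then the pattern repeats.
Decoding ryjpu: r−1=q, y−4=u, j−1=i, p−4=l, u−1=t.

quilt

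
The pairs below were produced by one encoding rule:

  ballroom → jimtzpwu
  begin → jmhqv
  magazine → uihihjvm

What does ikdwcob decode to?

account

Shifts by position in ballroom: pos 0: b→j (+8), pos 1: a→i (+8), pos 2: l→m (+1), pos 3: l→t (+8), pos 4: r→z (+8), pos 5: o→p (+1) — repeating every 3. A repeating key of period 3 is used — shifts +8, +8, +1 over and over.
Reversing it on ikdwcob: i−8=a, k−8=c, d−1=c, w−8=o, c−8=u, o−1=n, b−8=t.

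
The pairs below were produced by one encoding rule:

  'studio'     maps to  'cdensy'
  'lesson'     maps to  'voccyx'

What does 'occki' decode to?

Compare letters: s→c is +10, t→d is +10, u→e is +10 — a constant shift. It's a constant shift of +10 (ROT10).
Decoding occki: o−10=e, c−10=s, c−10=s, k−10=a, i−10=y.

essay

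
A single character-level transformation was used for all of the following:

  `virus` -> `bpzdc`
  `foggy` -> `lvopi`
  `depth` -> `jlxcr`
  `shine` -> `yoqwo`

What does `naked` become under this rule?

thsnn

In virus: v→b is +6, i→p is +7, r→z is +8, u→d is +9 — the shift increases by 1 each position. The shift increases by 1 at each position, starting from +6: 6, 7, 8, ….
On naked: n+6=t, a+7=h, k+8=s, e+9=n, d+10=n.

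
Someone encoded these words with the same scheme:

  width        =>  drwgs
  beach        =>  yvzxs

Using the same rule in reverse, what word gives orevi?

Letters are reflected about the middle of the alphabet (position → 25−position): Atbash.
Undoing it on orevi: o↔l, r↔i, e↔v, v↔e, i↔r.

liver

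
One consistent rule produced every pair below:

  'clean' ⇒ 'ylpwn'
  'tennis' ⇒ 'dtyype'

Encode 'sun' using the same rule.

The output letters match the input read backwards, each shifted +11: clean reversed is naelc. Read the word backwards and shift each letter +11.
Applying it to sun: reverse → nus; then shift: n+11=y, u+11=f, s+11=d.

yfd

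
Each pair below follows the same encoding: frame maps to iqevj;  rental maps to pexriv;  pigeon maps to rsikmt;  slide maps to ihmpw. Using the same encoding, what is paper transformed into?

The output letters match the input read backwards, each shifted +4: frame reversed is emarf. Read the word backwards and shift each letter +4.
For paper: reverse → repap; then shift: r+4=v, e+4=i, p+4=t, a+4=e, p+4=t.

vitet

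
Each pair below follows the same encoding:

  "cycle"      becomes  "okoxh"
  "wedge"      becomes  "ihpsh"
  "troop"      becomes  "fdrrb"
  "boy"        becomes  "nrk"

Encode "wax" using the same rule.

The shift depends on letter class: consonant c→o is +12, but vowel e→h is +3. The rule splits by letter class: vowels +3, consonants +12.
On wax: w(cons)+12=i, a(vowel)+3=d, x(cons)+12=j.

idj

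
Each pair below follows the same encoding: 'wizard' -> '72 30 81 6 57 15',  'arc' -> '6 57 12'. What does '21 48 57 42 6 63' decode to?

format

w(#23)→72 and i(#9)→30: differences scale by 3, so n = 3·pos + 3. With a=1..z=26, the number is 3·pos + 3.
Decoding 21 48 57 42 6 63: 21→(21−3)÷3=6=f, 48→(48−3)÷3=15=o, 57→(57−3)÷3=18=r, 42→(42−3)÷3=13=m, 6→(6−3)÷3=1=a, 63→(63−3)÷3=20=t.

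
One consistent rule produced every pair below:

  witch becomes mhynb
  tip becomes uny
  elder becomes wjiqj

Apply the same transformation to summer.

The output letters match the input read backwards, each shifted +5: witch reversed is hctiw. Read the word backwards and shift each letter +5.
For summer: reverse → remmus; then shift: r+5=w, e+5=j, m+5=r, m+5=r, u+5=z, s+5=x.

wjrrzx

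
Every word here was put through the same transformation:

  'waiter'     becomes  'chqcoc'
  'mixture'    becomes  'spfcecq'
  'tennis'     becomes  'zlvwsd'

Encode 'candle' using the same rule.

ihvmvp

In waiter: w→c is +6, a→h is +7, i→q is +8, t→c is +9 — the shift increases by 1 each position. The shift increases by 1 at each position, starting from +6: 6, 7, 8, ….
For candle: c+6=i, a+7=h, n+8=v, d+9=m, l+10=v, e+11=p.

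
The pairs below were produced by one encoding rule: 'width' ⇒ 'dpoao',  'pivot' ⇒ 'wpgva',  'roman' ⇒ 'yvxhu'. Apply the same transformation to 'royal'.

Shifts by position in width: pos 0: w→d (+7), pos 1: i→p (+7), pos 2: d→o (+11), pos 3: t→a (+7), pos 4: h→o (+7) — repeating every 3. The shifts repeat in a cycle of length 3: positions 0,1,… shift by +7, +7, +11, then the pattern repeats.
For royal: r+7=y, o+7=v, y+11=j, a+7=h, l+7=s.

yvjhs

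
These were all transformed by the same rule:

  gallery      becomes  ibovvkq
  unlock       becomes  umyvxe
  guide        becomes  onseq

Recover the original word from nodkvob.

related

The output letters match the input read backwards, each shifted +10: gallery reversed is yrellag. Two steps: reverse the string, then apply a Caesar shift of +10.
Reversing it on nodkvob: shift back: n−10=d, o−10=e, d−10=t, k−10=a, v−10=l, o−10=e, b−10=r → detaler; then reverse → related.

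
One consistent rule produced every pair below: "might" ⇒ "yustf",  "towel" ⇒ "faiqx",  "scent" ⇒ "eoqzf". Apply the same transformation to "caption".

ombfuaz

Compare letters: m→y is +12, i→u is +12, g→s is +12 — a constant shift. Every letter moves 12 places later in the alphabet, wrapping around z→a.
On caption: c+12=o, a+12=m, p+12=b, t+12=f, i+12=u, o+12=a, n+12=z.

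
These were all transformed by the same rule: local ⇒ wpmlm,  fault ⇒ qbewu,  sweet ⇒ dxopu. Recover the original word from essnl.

trick

Shifts by position in local: pos 0: l→w (+11), pos 1: o→p (+1), pos 2: c→m (+10), pos 3: a→l (+11), pos 4: l→m (+1) — repeating every 3. A repeating key of period 3 is used — shifts +11, +1, +10 over and over.
Decoding essnl: e−11=t, s−1=r, s−10=i, n−11=c, l−1=k.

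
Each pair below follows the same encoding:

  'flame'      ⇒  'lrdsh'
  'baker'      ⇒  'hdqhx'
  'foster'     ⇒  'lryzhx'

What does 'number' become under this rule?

txshhx

The shift depends on letter class: consonant f→l is +6, but vowel a→d is +3. Vowels shift forward by 3 and consonants shift forward by 6.
On number: n(cons)+6=t, u(vowel)+3=x, m(cons)+6=s, b(cons)+6=h, e(vowel)+3=h, r(cons)+6=x.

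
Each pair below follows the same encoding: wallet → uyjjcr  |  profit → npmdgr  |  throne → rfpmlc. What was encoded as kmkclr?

moment

Compare letters: w→u is +24, a→y is +24, l→j is +24 — a constant shift. Each letter is shifted forward by 24 in the alphabet (a Caesar shift of +24).
Reversing it on kmkclr: k−24=m, m−24=o, k−24=m, c−24=e, l−24=n, r−24=t.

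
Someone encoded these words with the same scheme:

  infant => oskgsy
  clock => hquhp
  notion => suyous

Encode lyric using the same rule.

The shift depends on letter class: consonant n→s is +5, but vowel i→o is +6. Two shifts are in play — +6 for a/e/i/o/u, +5 for every other letter.
For lyric: l(cons)+5=q, y(cons)+5=d, r(cons)+5=w, i(vowel)+6=o, c(cons)+5=h.

qdwoh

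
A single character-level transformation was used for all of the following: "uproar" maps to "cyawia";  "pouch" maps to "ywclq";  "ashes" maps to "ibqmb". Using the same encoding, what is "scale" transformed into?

Vowels shift forward by 8 and consonants shift forward by 9.
On scale: s(cons)+9=b, c(cons)+9=l, a(vowel)+8=i, l(cons)+9=u, e(vowel)+8=m.

blium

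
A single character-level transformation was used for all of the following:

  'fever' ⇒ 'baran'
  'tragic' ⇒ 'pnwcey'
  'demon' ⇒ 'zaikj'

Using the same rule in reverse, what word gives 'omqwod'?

squash

Compare letters: f→b is +22, e→a is +22, v→r is +22 — a constant shift. Each letter is shifted forward by 22 in the alphabet (a Caesar shift of +22).
Reversing it on omqwod: o−22=s, m−22=q, q−22=u, w−22=a, o−22=s, d−22=h.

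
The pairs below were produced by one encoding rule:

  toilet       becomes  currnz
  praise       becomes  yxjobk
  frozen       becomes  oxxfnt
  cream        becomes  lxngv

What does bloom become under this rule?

Shifts by position in toilet: pos 0: t→c (+9), pos 1: o→u (+6), pos 2: i→r (+9), pos 3: l→r (+6) — repeating every 2. It's a Vigenère-style cipher with numeric key [9,6]: position i shifts by key[i mod 2].
Applying it to bloom: b+9=k, l+6=r, o+9=x, o+6=u, m+9=v.

krxuv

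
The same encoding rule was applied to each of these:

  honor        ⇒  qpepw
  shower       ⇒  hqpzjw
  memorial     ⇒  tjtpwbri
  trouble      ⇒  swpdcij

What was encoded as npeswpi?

control

h(7)→q(16) and o(14)→p(15) fit y≡11x+17 (mod 26); the inverse of 11 mod 26 is 19. Each letter's alphabet position (a=0..z=25) is mapped through 11·x+17 mod 26 — an affine cipher.
Undoing it on npeswpi: n(13)→19·(13−17)≡2=c; p(15)→19·(15−17)≡14=o; e(4)→19·(4−17)≡13=n; s(18)→19·(18−17)≡19=t; w(22)→19·(22−17)≡17=r; p(15)→19·(15−17)≡14=o; i(8)→19·(8−17)≡11=l (all mod 26).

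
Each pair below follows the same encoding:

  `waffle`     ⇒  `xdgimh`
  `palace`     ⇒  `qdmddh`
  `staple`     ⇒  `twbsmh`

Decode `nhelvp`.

It's a Vigenère-style cipher with numeric key [1,3]: position i shifts by key[i mod 2].
Reversing it on nhelvp: n−1=m, h−3=e, e−1=d, l−3=i, v−1=u, p−3=m.

medium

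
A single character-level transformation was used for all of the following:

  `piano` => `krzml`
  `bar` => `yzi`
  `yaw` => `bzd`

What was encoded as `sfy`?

hub

This is the alphabet-reversal cipher (Atbash): a becomes z, b becomes y, etc.
Decoding sfy: s↔h, f↔u, y↔b.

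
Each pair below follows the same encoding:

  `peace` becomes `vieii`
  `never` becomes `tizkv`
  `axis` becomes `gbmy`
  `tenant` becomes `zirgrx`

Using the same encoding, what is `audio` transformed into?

A repeating key of period 3 is used — shifts +6, +4, +4 over and over.
For audio: a+6=g, u+4=y, d+4=h, i+6=o, o+4=s.

gyhos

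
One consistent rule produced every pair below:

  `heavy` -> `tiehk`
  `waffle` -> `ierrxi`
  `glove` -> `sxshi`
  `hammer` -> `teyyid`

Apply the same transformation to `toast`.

fseef

The shift depends on letter class: consonant h→t is +12, but vowel e→i is +4. The rule splits by letter class: vowels +4, consonants +12.
On toast: t(cons)+12=f, o(vowel)+4=s, a(vowel)+4=e, s(cons)+12=e, t(cons)+12=f.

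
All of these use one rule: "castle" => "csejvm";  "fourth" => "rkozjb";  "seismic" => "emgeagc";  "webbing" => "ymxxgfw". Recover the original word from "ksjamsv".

Treating letters as 0–25, the rule is x ↦ 5x + 18 (mod 26).
Undoing it on ksjamsv: k(10)→21·(10−18)≡14=o; s(18)→21·(18−18)≡0=a; j(9)→21·(9−18)≡19=t; a(0)→21·(0−18)≡12=m; m(12)→21·(12−18)≡4=e; s(18)→21·(18−18)≡0=a; v(21)→21·(21−18)≡11=l (all mod 26).

oatmeal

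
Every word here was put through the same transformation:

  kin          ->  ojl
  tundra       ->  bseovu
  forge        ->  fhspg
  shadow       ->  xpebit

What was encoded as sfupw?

voter

The output letters match the input read backwards, each shifted +1: kin reversed is nik. Two steps: reverse the string, then apply a Caesar shift of +1.
Undoing it on sfupw: shift back: s−1=r, f−1=e, u−1=t, p−1=o, w−1=v → retov; then reverse → voter.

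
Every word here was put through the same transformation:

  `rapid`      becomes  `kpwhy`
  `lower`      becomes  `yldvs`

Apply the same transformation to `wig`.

The output letters match the input read backwards, each shifted +7: rapid reversed is dipar. Two steps: reverse the string, then apply a Caesar shift of +7.
Applying it to wig: reverse → giw; then shift: g+7=n, i+7=p, w+7=d.

npd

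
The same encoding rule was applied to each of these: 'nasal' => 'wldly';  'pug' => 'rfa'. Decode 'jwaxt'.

imply

The output letters match the input read backwards, each shifted +11: nasal reversed is lasan. The word is reversed, then every letter is shifted forward by 11.
Decoding jwaxt: shift back: j−11=y, w−11=l, a−11=p, x−11=m, t−11=i → ylpmi; then reverse → imply.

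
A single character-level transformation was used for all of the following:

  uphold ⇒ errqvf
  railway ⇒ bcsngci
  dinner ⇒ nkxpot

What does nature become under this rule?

Shifts by position in uphold: pos 0: u→e (+10), pos 1: p→r (+2), pos 2: h→r (+10), pos 3: o→q (+2) — repeating every 2. It's a Vigenère-style cipher with numeric key [10,2]: position i shifts by key[i mod 2].
On nature: n+10=x, a+2=c, t+10=d, u+2=w, r+10=b, e+2=g.

xcdwbg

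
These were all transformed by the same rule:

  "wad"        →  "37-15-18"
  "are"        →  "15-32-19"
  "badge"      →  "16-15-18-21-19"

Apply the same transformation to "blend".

w is letter #23 and maps to 37: an offset of 14. Letters become their 1-based position plus 14 (so a→15, b→16, …).
For blend: b=2→16, l=12→26, e=5→19, n=14→28, d=4→18.

16-26-19-28-18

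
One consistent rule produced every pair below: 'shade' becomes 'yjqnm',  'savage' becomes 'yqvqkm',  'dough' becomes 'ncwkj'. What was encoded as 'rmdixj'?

s(18)→y(24) and h(7)→j(9) fit y≡25x+16 (mod 26); the inverse of 25 mod 26 is 25. Each letter's alphabet position (a=0..z=25) is mapped through 25·x+16 mod 26 — an affine cipher.
Decoding rmdixj: r(17)→25·(17−16)≡25=z; m(12)→25·(12−16)≡4=e; d(3)→25·(3−16)≡13=n; i(8)→25·(8−16)≡8=i; x(23)→25·(23−16)≡19=t; j(9)→25·(9−16)≡7=h (all mod 26).

zenith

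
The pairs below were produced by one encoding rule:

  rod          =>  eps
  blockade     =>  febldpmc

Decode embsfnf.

Read the word backwards and shift each letter +1.
Decoding embsfnf: shift back: e−1=d, m−1=l, b−1=a, s−1=r, f−1=e, n−1=m, f−1=e → dlareme; then reverse → emerald.

emerald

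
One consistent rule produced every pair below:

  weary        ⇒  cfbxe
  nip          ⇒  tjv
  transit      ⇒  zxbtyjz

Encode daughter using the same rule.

The shift depends on letter class: consonant w→c is +6, but vowel e→f is +1. Two shifts are in play — +1 for a/e/i/o/u, +6 for every other letter.
For daughter: d(cons)+6=j, a(vowel)+1=b, u(vowel)+1=v, g(cons)+6=m, h(cons)+6=n, t(cons)+6=z, e(vowel)+1=f, r(cons)+6=x.

jbvmnzfx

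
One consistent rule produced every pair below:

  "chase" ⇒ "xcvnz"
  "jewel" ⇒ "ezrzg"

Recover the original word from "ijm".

This is a Caesar cipher with shift 21.
Reversing it on ijm: i−21=n, j−21=o, m−21=r.

nor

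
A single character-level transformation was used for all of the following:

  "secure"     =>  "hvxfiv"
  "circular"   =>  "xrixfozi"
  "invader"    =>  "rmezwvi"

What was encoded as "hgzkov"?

This is the alphabet-reversal cipher (Atbash): a becomes z, b becomes y, etc.
Decoding hgzkov: h↔s, g↔t, z↔a, k↔p, o↔l, v↔e.

staple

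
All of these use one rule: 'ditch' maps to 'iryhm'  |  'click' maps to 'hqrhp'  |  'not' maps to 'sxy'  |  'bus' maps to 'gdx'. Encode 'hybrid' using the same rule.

The shift depends on letter class: consonant d→i is +5, but vowel i→r is +9. Vowels shift forward by 9 and consonants shift forward by 5.
For hybrid: h(cons)+5=m, y(cons)+5=d, b(cons)+5=g, r(cons)+5=w, i(vowel)+9=r, d(cons)+5=i.

mdgwri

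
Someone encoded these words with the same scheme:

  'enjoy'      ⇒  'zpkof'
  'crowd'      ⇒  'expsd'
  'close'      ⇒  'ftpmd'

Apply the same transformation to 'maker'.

sflbn

Two steps: reverse the string, then apply a Caesar shift of +1.
Applying it to maker: reverse → rekam; then shift: r+1=s, e+1=f, k+1=l, a+1=b, m+1=n.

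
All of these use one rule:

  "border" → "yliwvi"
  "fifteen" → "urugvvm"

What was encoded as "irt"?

Each pair mirrors across the alphabet (b↔y, o↔l, r↔i): positions sum to 25. Letters are reflected about the middle of the alphabet (position → 25−position): Atbash.
Reversing it on irt: i↔r, r↔i, t↔g.

rig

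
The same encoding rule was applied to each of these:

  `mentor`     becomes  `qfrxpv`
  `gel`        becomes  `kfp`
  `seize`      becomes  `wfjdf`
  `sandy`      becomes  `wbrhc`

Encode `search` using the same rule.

Two shifts are in play — +1 for a/e/i/o/u, +4 for every other letter.
For search: s(cons)+4=w, e(vowel)+1=f, a(vowel)+1=b, r(cons)+4=v, c(cons)+4=g, h(cons)+4=l.

wfbvgl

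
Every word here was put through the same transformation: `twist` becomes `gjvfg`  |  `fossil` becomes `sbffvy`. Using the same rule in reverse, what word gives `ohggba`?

Compare letters: t→g is +13, w→j is +13, i→v is +13 — a constant shift. Each letter is shifted forward by 13 in the alphabet (a Caesar shift of +13).
Reversing it on ohggba: o−13=b, h−13=u, g−13=t, g−13=t, b−13=o, a−13=n.

button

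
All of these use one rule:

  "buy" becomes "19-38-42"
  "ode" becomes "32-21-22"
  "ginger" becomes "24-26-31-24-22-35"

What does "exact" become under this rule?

22-41-18-20-37

Each letter is replaced by its alphabet position (a=1..z=26) + 17.
Applying it to exact: e=5→22, x=24→41, a=1→18, c=3→20, t=20→37.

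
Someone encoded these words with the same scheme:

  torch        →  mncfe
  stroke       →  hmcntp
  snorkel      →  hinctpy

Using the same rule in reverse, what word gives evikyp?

handle

t(19)→m(12) and o(14)→n(13) fit y≡5x+21 (mod 26); the inverse of 5 mod 26 is 21. This is an affine cipher: with a=0,…,z=25, each position x becomes (5x+21) mod 26.
Undoing it on evikyp: e(4)→21·(4−21)≡7=h; v(21)→21·(21−21)≡0=a; i(8)→21·(8−21)≡13=n; k(10)→21·(10−21)≡3=d; y(24)→21·(24−21)≡11=l; p(15)→21·(15−21)≡4=e (all mod 26).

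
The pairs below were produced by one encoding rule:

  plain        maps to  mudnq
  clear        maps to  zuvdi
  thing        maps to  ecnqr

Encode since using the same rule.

p(15)→m(12) and l(11)→u(20) fit y≡11x+3 (mod 26); the inverse of 11 mod 26 is 19. Treating letters as 0–25, the rule is x ↦ 11x + 3 (mod 26).
For since: s(18)→11·18+3≡19=t; i(8)→11·8+3≡13=n; n(13)→11·13+3≡16=q; c(2)→11·2+3≡25=z; e(4)→11·4+3≡21=v (all mod 26).

tnqzv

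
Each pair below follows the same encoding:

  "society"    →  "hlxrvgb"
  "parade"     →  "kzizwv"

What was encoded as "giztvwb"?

tragedy

Each pair mirrors across the alphabet (s↔h, o↔l, c↔x): positions sum to 25. This is the alphabet-reversal cipher (Atbash): a becomes z, b becomes y, etc.
Decoding giztvwb: g↔t, i↔r, z↔a, t↔g, v↔e, w↔d, b↔y.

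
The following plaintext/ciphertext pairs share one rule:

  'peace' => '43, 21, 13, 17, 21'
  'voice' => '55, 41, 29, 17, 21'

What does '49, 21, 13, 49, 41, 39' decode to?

season

p(#16)→43 and e(#5)→21: differences scale by 2, so n = 2·pos + 11. With a=1..z=26, the number is 2·pos + 11.
Reversing it on 49, 21, 13, 49, 41, 39: 49→(49−11)÷2=19=s, 21→(21−11)÷2=5=e, 13→(13−11)÷2=1=a, 49→(49−11)÷2=19=s, 41→(41−11)÷2=15=o, 39→(39−11)÷2=14=n.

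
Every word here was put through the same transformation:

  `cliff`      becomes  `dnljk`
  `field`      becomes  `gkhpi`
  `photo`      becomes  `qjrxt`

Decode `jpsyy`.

input

In cliff: c→d is +1, l→n is +2, i→l is +3, f→j is +4 — the shift increases by 1 each position. Each letter shifts forward by (position + 1), i.e. 1, 2, 3, … — the shift grows by one for each successive letter.
Undoing it on jpsyy: j−1=i, p−2=n, s−3=p, y−4=u, y−5=t.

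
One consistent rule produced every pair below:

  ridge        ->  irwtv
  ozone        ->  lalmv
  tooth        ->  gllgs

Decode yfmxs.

bunch

Each pair mirrors across the alphabet (r↔i, i↔r, d↔w): positions sum to 25. Letters are reflected about the middle of the alphabet (position → 25−position): Atbash.
Reversing it on yfmxs: y↔b, f↔u, m↔n, x↔c, s↔h.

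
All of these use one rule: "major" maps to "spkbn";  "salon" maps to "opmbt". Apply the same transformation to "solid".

ejmpt

The output letters match the input read backwards, each shifted +1: major reversed is rojam. The word is reversed, then every letter is shifted forward by 1.
Applying it to solid: reverse → dilos; then shift: d+1=e, i+1=j, l+1=m, o+1=p, s+1=t.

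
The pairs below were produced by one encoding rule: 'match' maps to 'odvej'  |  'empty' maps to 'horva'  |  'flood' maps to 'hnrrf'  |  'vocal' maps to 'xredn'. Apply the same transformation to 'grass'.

itduu

The shift depends on letter class: consonant m→o is +2, but vowel a→d is +3. Vowels shift forward by 3 and consonants shift forward by 2.
On grass: g(cons)+2=i, r(cons)+2=t, a(vowel)+3=d, s(cons)+2=u, s(cons)+2=u.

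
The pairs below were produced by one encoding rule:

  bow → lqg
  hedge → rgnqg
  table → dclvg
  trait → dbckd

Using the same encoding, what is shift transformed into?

The shift depends on letter class: consonant b→l is +10, but vowel o→q is +2. Two shifts are in play — +2 for a/e/i/o/u, +10 for every other letter.
Applying it to shift: s(cons)+10=c, h(cons)+10=r, i(vowel)+2=k, f(cons)+10=p, t(cons)+10=d.

crkpd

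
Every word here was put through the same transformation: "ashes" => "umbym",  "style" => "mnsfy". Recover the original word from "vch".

bin

Compare letters: a→u is +20, s→m is +20, h→b is +20 — a constant shift. It's a constant shift of +20 (ROT20).
Reversing it on vch: v−20=b, c−20=i, h−20=n.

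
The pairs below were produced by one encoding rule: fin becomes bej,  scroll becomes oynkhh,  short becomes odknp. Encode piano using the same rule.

Compare letters: f→b is +22, i→e is +22, n→j is +22 — a constant shift. Every letter moves 22 places later in the alphabet, wrapping around z→a.
Applying it to piano: p+22=l, i+22=e, a+22=w, n+22=j, o+22=k.

lewjk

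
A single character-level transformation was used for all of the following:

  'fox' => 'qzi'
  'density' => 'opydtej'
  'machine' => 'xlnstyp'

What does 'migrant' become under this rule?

Every letter moves 11 places later in the alphabet, wrapping around z→a.
On migrant: m+11=x, i+11=t, g+11=r, r+11=c, a+11=l, n+11=y, t+11=e.

xtrclye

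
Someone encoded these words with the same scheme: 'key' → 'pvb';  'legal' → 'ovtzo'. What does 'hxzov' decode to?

Each pair mirrors across the alphabet (k↔p, e↔v, y↔b): positions sum to 25. Letters are reflected about the middle of the alphabet (position → 25−position): Atbash.
Decoding hxzov: h↔s, x↔c, z↔a, o↔l, v↔e.

scale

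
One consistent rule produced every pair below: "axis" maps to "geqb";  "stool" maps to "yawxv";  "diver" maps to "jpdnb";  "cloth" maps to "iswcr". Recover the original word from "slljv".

Each letter shifts forward by (position + 6), i.e. 6, 7, 8, … — the shift grows by one for each successive letter.
Decoding slljv: s−6=m, l−7=e, l−8=d, j−9=a, v−10=l.

medal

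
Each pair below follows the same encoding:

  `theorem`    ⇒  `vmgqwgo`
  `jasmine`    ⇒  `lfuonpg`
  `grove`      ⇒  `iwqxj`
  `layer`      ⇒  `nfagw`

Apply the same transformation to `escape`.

Shifts by position in theorem: pos 0: t→v (+2), pos 1: h→m (+5), pos 2: e→g (+2), pos 3: o→q (+2), pos 4: r→w (+5), pos 5: e→g (+2) — repeating every 3. It's a Vigenère-style cipher with numeric key [2,5,2]: position i shifts by key[i mod 3].
Applying it to escape: e+2=g, s+5=x, c+2=e, a+2=c, p+5=u, e+2=g.

gxecug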